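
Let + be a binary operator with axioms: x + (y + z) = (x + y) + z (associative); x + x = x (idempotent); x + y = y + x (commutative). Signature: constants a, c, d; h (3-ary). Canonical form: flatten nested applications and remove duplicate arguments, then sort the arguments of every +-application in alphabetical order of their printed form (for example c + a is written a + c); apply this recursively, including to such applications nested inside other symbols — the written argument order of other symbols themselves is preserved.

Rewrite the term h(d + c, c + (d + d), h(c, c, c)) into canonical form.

Answer: h(c + d, c + d, h(c, c, c))

Derivation:
Focus inside:  c + (d + d)
Flatten:  c + d + d
Idempotence:  drop duplicate d
Order the arguments:  c + d
Rebuild:  h(c + d, c + d, h(c, c, c))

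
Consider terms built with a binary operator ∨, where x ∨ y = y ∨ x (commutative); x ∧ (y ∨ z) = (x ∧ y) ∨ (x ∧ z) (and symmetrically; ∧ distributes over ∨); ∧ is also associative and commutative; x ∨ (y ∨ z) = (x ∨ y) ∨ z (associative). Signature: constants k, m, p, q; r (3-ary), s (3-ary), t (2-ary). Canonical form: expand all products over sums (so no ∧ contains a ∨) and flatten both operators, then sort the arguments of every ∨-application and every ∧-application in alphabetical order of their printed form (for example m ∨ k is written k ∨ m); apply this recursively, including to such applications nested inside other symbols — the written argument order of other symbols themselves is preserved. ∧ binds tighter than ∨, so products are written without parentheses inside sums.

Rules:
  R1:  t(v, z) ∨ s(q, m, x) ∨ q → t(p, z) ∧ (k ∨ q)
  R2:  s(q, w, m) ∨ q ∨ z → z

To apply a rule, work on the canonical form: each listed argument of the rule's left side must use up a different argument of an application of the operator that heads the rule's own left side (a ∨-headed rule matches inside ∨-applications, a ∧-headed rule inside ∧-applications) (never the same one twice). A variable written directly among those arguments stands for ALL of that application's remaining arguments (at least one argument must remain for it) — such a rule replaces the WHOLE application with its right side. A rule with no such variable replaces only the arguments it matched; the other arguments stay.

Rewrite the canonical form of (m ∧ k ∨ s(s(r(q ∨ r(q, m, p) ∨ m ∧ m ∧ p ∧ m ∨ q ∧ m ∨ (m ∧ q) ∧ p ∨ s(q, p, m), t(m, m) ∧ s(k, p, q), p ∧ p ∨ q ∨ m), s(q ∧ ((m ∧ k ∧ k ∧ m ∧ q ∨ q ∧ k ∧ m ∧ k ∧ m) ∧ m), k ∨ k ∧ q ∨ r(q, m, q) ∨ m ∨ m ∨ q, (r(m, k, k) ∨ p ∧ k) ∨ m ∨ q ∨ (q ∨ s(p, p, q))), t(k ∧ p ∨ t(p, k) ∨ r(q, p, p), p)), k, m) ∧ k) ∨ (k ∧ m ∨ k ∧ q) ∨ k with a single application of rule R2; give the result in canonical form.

Canonical form:  k ∨ k ∧ m ∨ k ∧ m ∨ k ∧ q ∨ k ∧ s(s(r(m ∧ m ∧ m ∧ p ∨ m ∧ p ∧ q ∨ m ∧ q ∨ q ∨ r(q, m, p) ∨ s(q, p, m), s(k, p, q) ∧ t(m, m), m ∨ p ∧ p ∨ q), s(k ∧ k ∧ m ∧ m ∧ m ∧ q ∧ q ∨ k ∧ k ∧ m ∧ m ∧ m ∧ q ∧ q, k ∨ k ∧ q ∨ m ∨ m ∨ q ∨ r(q, m, q), k ∧ p ∨ m ∨ q ∨ q ∨ r(m, k, k) ∨ s(p, p, q)), t(k ∧ p ∨ r(q, p, p) ∨ t(p, k), p)), k, m)
Apply R2:  consuming q, s(q, p, m);  w := p, z := m ∧ m ∧ m ∧ p ∨ m ∧ p ∧ q ∨ m ∧ q ∨ r(q, m, p)
The extension variable absorbs all remaining arguments, so the whole application is rewritten.
New term:  k ∨ k ∧ m ∨ k ∧ m ∨ k ∧ q ∨ k ∧ s(s(r(m ∧ m ∧ m ∧ p ∨ m ∧ p ∧ q ∨ m ∧ q ∨ r(q, m, p), s(k, p, q) ∧ t(m, m), m ∨ p ∧ p ∨ q), s(k ∧ k ∧ m ∧ m ∧ m ∧ q ∧ q ∨ k ∧ k ∧ m ∧ m ∧ m ∧ q ∧ q, k ∨ k ∧ q ∨ m ∨ m ∨ q ∨ r(q, m, q), k ∧ p ∨ m ∨ q ∨ q ∨ r(m, k, k) ∨ s(p, p, q)), t(k ∧ p ∨ r(q, p, p) ∨ t(p, k), p)), k, m)

Answer: k ∨ k ∧ m ∨ k ∧ m ∨ k ∧ q ∨ k ∧ s(s(r(m ∧ m ∧ m ∧ p ∨ m ∧ p ∧ q ∨ m ∧ q ∨ r(q, m, p), s(k, p, q) ∧ t(m, m), m ∨ p ∧ p ∨ q), s(k ∧ k ∧ m ∧ m ∧ m ∧ q ∧ q ∨ k ∧ k ∧ m ∧ m ∧ m ∧ q ∧ q, k ∨ k ∧ q ∨ m ∨ m ∨ q ∨ r(q, m, q), k ∧ p ∨ m ∨ q ∨ q ∨ r(m, k, k) ∨ s(p, p, q)), t(k ∧ p ∨ r(q, p, p) ∨ t(p, k), p)), k, m)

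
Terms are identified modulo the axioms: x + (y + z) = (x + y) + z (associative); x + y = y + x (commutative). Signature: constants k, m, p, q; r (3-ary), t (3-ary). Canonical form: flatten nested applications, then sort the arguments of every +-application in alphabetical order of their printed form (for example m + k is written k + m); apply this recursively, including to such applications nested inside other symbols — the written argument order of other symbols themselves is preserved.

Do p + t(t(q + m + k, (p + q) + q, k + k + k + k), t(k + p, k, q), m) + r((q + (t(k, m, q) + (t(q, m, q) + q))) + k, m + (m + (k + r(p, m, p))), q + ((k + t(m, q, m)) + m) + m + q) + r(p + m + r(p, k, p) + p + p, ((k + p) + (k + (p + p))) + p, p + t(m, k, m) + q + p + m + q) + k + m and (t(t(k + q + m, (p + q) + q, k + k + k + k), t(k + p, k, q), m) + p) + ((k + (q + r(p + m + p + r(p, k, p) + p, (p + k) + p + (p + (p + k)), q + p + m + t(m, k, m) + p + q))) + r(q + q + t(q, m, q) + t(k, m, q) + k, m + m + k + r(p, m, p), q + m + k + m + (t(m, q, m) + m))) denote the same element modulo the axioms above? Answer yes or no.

Left:  p + t(t(q + m + k, (p + q) + q, k + k + k + k), t(k + p, k, q), m) + r((q + (t(k, m, q) + (t(q, m, q) + q))) + k, m + (m + (k + r(p, m, p))), q + ((k + t(m, q, m)) + m) + m + q) + r(p + m + r(p, k, p) + p + p, ((k + p) + (k + (p + p))) + p, p + t(m, k, m) + q + p + m + q) + k + m
  Inside:  t(t(q + m + k, (p + q) + q, k + k + k + k), t(k + p, k, q), m)  →  t(t(k + m + q, p + q + q, k + k + k + k), t(k + p, k, q), m)
  Canonicalize subterm:  r((q + (t(k, m, q) + (t(q, m, q) + q))) + k, m + (m + (k + r(p, m, p))), q + ((k + t(m, q, m)) + m) + m + q)  →  r(k + q + q + t(k, m, q) + t(q, m, q), k + m + m + r(p, m, p), k + m + m + q + q + t(m, q, m))
  Simplify inside:  r(p + m + r(p, k, p) + p + p, ((k + p) + (k + (p + p))) + p, p + t(m, k, m) + q + p + m + q)  →  r(m + p + p + p + r(p, k, p), k + k + p + p + p + p, m + p + p + q + q + t(m, k, m))
  Sort arguments:  k + m + p + r(k + q + q + t(k, m, q) + t(q, m, q), k + m + m + r(p, m, p), k + m + m + q + q + t(m, q, m)) + r(m + p + p + p + r(p, k, p), k + k + p + p + p + p, m + p + p + q + q + t(m, k, m)) + t(t(k + m + q, p + q + q, k + k + k + k), t(k + p, k, q), m)
Right:  (t(t(k + q + m, (p + q) + q, k + k + k + k), t(k + p, k, q), m) + p) + ((k + (q + r(p + m + p + r(p, k, p) + p, (p + k) + p + (p + (p + k)), q + p + m + t(m, k, m) + p + q))) + r(q + q + t(q, m, q) + t(k, m, q) + k, m + m + k + r(p, m, p), q + m + k + m + (t(m, q, m) + m)))
  Flatten:  t(t(k + q + m, (p + q) + q, k + k + k + k), t(k + p, k, q), m) + p + k + q + r(p + m + p + r(p, k, p) + p, (p + k) + p + (p + (p + k)), q + p + m + t(m, k, m) + p + q) + r(q + q + t(q, m, q) + t(k, m, q) + k, m + m + k + r(p, m, p), q + m + k + m + (t(m, q, m) + m))
  Inside:  t(t(k + q + m, (p + q) + q, k + k + k + k), t(k + p, k, q), m)  →  t(t(k + m + q, p + q + q, k + k + k + k), t(k + p, k, q), m)
  Simplify inside:  r(p + m + p + r(p, k, p) + p, (p + k) + p + (p + (p + k)), q + p + m + t(m, k, m) + p + q)  →  r(m + p + p + p + r(p, k, p), k + k + p + p + p + p, m + p + p + q + q + t(m, k, m))
  Inside:  r(q + q + t(q, m, q) + t(k, m, q) + k, m + m + k + r(p, m, p), q + m + k + m + (t(m, q, m) + m))  →  r(k + q + q + t(k, m, q) + t(q, m, q), k + m + m + r(p, m, p), k + m + m + m + q + t(m, q, m))
  Sort arguments:  k + p + q + r(k + q + q + t(k, m, q) + t(q, m, q), k + m + m + r(p, m, p), k + m + m + m + q + t(m, q, m)) + r(m + p + p + p + r(p, k, p), k + k + p + p + p + p, m + p + p + q + q + t(m, k, m)) + t(t(k + m + q, p + q + q, k + k + k + k), t(k + p, k, q), m)

Answer: no — k + m + p + r(k + q + q + t(k, m, q) + t(q, m, q), k + m + m + r(p, m, p), k + m + m + q + q + t(m, q, m)) + r(m + p + p + p + r(p, k, p), k + k + p + p + p + p, m + p + p + q + q + t(m, k, m)) + t(t(k + m + q, p + q + q, k + k + k + k), t(k + p, k, q), m) vs k + p + q + r(k + q + q + t(k, m, q) + t(q, m, q), k + m + m + r(p, m, p), k + m + m + m + q + t(m, q, m)) + r(m + p + p + p + r(p, k, p), k + k + p + p + p + p, m + p + p + q + q + t(m, k, m)) + t(t(k + m + q, p + q + q, k + k + k + k), t(k + p, k, q), m)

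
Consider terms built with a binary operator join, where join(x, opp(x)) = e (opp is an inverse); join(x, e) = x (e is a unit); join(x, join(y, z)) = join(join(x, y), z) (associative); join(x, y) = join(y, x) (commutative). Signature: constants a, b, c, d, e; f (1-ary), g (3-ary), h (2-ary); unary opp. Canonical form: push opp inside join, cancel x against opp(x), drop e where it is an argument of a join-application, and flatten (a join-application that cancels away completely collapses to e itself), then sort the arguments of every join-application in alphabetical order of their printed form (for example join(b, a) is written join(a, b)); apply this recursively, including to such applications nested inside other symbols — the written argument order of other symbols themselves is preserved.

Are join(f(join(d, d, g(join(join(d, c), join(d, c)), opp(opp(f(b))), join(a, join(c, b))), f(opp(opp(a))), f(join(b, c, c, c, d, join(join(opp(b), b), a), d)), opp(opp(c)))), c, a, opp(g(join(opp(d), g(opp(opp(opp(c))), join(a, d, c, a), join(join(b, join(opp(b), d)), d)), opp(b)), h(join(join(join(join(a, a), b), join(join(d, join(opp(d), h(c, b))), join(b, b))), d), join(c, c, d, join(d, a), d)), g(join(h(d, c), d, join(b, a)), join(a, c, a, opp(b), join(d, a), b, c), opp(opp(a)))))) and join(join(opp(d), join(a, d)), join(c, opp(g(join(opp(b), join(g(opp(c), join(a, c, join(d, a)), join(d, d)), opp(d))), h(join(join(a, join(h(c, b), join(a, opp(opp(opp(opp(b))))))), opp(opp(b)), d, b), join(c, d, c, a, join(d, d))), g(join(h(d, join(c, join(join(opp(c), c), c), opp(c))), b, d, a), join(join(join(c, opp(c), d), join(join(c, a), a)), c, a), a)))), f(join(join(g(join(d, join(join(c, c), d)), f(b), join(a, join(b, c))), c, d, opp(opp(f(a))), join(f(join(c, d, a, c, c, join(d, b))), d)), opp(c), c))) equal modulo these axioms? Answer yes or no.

Answer: yes — both canonical forms are join(a, c, f(join(c, d, d, f(a), f(join(a, b, c, c, c, d, d)), g(join(c, c, d, d), f(b), join(a, b, c)))), opp(g(join(g(opp(c), join(a, a, c, d), join(d, d)), opp(b), opp(d)), h(join(a, a, b, b, b, d, h(c, b)), join(a, c, c, d, d, d)), g(join(a, b, d, h(d, c)), join(a, a, a, c, c, d), a))))

Derivation:
Left:  join(f(join(d, d, g(join(join(d, c), join(d, c)), opp(opp(f(b))), join(a, join(c, b))), f(opp(opp(a))), f(join(b, c, c, c, d, join(join(opp(b), b), a), d)), opp(opp(c)))), c, a, opp(g(join(opp(d), g(opp(opp(opp(c))), join(a, d, c, a), join(join(b, join(opp(b), d)), d)), opp(b)), h(join(join(join(join(a, a), b), join(join(d, join(opp(d), h(c, b))), join(b, b))), d), join(c, c, d, join(d, a), d)), g(join(h(d, c), d, join(b, a)), join(a, c, a, opp(b), join(d, a), b, c), opp(opp(a))))))
  Push opp inside:  distribute opp over join and collapse double opp
  Collect terms:  join(f(join(c, d, d, f(a), f(join(a, b, c, c, c, d, d)), g(join(c, c, d, d), f(b), join(a, b, c)))), c, a, opp(g(join(g(opp(c), join(a, a, c, d), join(d, d)), opp(b), opp(d)), h(join(a, a, b, b, b, d, h(c, b)), join(a, c, c, d, d, d)), g(join(a, b, d, h(d, c)), join(a, a, a, c, c, d), a))))
  Sort arguments:  join(a, c, f(join(c, d, d, f(a), f(join(a, b, c, c, c, d, d)), g(join(c, c, d, d), f(b), join(a, b, c)))), opp(g(join(g(opp(c), join(a, a, c, d), join(d, d)), opp(b), opp(d)), h(join(a, a, b, b, b, d, h(c, b)), join(a, c, c, d, d, d)), g(join(a, b, d, h(d, c)), join(a, a, a, c, c, d), a))))
Right:  join(join(opp(d), join(a, d)), join(c, opp(g(join(opp(b), join(g(opp(c), join(a, c, join(d, a)), join(d, d)), opp(d))), h(join(join(a, join(h(c, b), join(a, opp(opp(opp(opp(b))))))), opp(opp(b)), d, b), join(c, d, c, a, join(d, d))), g(join(h(d, join(c, join(join(opp(c), c), c), opp(c))), b, d, a), join(join(join(c, opp(c), d), join(join(c, a), a)), c, a), a)))), f(join(join(g(join(d, join(join(c, c), d)), f(b), join(a, join(b, c))), c, d, opp(opp(f(a))), join(f(join(c, d, a, c, c, join(d, b))), d)), opp(c), c)))
  Push opp inside:  distribute opp over join and collapse double opp
  Cancel:  d cancels
  Collect:  join(a, c, opp(g(join(g(opp(c), join(a, a, c, d), join(d, d)), opp(b), opp(d)), h(join(a, a, b, b, b, d, h(c, b)), join(a, c, c, d, d, d)), g(join(a, b, d, h(d, c)), join(a, a, a, c, c, d), a))), f(join(c, d, d, f(a), f(join(a, b, c, c, c, d, d)), g(join(c, c, d, d), f(b), join(a, b, c)))))
  Sort arguments:  join(a, c, f(join(c, d, d, f(a), f(join(a, b, c, c, c, d, d)), g(join(c, c, d, d), f(b), join(a, b, c)))), opp(g(join(g(opp(c), join(a, a, c, d), join(d, d)), opp(b), opp(d)), h(join(a, a, b, b, b, d, h(c, b)), join(a, c, c, d, d, d)), g(join(a, b, d, h(d, c)), join(a, a, a, c, c, d), a))))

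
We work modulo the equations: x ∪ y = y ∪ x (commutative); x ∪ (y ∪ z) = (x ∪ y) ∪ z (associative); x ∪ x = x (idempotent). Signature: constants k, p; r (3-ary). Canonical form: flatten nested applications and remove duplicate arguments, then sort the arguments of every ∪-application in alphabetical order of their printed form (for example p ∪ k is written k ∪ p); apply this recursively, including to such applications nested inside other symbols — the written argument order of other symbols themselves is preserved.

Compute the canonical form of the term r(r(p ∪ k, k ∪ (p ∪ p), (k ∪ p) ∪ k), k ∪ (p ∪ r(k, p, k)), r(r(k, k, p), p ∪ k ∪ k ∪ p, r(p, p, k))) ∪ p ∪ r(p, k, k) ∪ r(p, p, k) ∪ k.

Canonicalize subterm:  r(r(p ∪ k, k ∪ (p ∪ p), (k ∪ p) ∪ k), k ∪ (p ∪ r(k, p, k)), r(r(k, k, p), p ∪ k ∪ k ∪ p, r(p, p, k)))  →  r(r(k ∪ p, k ∪ p, k ∪ p), k ∪ p ∪ r(k, p, k), r(r(k, k, p), k ∪ p, r(p, p, k)))
Order the arguments:  k ∪ p ∪ r(p, k, k) ∪ r(p, p, k) ∪ r(r(k ∪ p, k ∪ p, k ∪ p), k ∪ p ∪ r(k, p, k), r(r(k, k, p), k ∪ p, r(p, p, k)))

Answer: k ∪ p ∪ r(p, k, k) ∪ r(p, p, k) ∪ r(r(k ∪ p, k ∪ p, k ∪ p), k ∪ p ∪ r(k, p, k), r(r(k, k, p), k ∪ p, r(p, p, k)))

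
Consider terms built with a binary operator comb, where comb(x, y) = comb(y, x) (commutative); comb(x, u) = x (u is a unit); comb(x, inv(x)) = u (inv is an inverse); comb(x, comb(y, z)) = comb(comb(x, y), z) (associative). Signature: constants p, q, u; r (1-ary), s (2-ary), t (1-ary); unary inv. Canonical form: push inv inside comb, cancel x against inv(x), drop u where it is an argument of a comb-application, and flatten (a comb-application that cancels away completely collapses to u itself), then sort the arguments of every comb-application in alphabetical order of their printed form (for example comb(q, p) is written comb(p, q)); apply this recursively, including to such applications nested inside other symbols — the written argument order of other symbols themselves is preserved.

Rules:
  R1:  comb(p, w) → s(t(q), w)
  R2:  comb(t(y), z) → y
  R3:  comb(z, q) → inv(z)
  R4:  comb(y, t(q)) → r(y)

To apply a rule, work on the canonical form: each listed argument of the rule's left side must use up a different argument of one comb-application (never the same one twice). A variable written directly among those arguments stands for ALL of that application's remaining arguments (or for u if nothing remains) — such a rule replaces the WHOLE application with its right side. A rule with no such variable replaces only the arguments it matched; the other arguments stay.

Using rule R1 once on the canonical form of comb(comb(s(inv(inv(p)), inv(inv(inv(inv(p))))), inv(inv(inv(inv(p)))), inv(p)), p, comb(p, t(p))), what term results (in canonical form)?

Canonical form:  comb(p, p, s(p, p), t(p))
Match R1:  consume p;  w := comb(p, s(p, p), t(p))
The variable takes the whole remainder — replace the entire application.
New term:  s(t(q), comb(p, s(p, p), t(p)))

Answer: s(t(q), comb(p, s(p, p), t(p)))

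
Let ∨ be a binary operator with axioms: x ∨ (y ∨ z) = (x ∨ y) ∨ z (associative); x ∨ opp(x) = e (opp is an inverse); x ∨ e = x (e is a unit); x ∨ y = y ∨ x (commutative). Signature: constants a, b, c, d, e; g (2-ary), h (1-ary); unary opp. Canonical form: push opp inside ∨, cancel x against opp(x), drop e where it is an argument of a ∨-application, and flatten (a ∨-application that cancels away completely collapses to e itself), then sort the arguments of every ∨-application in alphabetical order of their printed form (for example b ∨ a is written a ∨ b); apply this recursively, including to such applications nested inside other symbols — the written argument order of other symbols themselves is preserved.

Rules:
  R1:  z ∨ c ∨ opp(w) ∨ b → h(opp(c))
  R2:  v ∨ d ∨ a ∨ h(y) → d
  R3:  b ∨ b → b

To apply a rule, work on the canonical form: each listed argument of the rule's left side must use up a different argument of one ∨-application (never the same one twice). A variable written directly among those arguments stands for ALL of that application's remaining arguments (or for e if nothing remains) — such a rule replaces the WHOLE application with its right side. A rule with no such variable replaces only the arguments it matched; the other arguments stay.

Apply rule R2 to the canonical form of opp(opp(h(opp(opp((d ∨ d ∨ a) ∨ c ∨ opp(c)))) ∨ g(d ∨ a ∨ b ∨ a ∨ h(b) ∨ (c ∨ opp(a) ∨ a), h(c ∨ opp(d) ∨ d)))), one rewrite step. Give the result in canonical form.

Canonical form:  g(a ∨ a ∨ b ∨ c ∨ d ∨ h(b), h(c)) ∨ h(a ∨ d ∨ d)
R2 matches:  uses a, d, h(b);  v := a ∨ b ∨ c, y := b
The variable takes the whole remainder — replace the entire application.
Result:  g(d, h(c)) ∨ h(a ∨ d ∨ d)

Answer: g(d, h(c)) ∨ h(a ∨ d ∨ d)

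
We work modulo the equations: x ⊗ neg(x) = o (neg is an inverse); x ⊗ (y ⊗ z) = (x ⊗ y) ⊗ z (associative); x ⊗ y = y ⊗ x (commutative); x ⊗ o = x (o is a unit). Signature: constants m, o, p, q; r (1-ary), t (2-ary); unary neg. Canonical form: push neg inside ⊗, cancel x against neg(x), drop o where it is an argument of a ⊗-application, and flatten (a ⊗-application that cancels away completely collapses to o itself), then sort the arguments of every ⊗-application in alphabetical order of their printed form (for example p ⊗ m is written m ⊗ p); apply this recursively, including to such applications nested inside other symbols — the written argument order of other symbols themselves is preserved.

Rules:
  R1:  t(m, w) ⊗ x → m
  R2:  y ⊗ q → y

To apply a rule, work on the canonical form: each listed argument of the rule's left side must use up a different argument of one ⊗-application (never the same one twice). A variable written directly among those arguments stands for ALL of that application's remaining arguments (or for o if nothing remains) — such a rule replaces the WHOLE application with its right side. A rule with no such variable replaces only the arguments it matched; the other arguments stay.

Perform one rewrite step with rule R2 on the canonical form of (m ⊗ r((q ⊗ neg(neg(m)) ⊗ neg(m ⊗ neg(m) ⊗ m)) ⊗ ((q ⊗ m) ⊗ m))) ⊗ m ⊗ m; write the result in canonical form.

Canonical form:  m ⊗ m ⊗ m ⊗ r(m ⊗ m ⊗ q ⊗ q)
Match R2:  consume q;  y := m ⊗ m ⊗ q
Every leftover argument binds to the variable; the entire application is replaced.
Giving:  m ⊗ m ⊗ m ⊗ r(m ⊗ m ⊗ q)

Answer: m ⊗ m ⊗ m ⊗ r(m ⊗ m ⊗ q)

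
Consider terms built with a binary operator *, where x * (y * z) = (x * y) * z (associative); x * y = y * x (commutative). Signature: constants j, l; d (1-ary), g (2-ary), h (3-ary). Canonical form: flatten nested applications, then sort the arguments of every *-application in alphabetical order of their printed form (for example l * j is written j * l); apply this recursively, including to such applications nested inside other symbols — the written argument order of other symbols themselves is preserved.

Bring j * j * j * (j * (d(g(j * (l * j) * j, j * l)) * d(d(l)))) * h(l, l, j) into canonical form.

Answer: d(d(l)) * d(g(j * j * j * l, j * l)) * h(l, l, j) * j * j * j * j

Derivation:
Un-nest:  j * j * j * j * d(g(j * (l * j) * j, j * l)) * d(d(l)) * h(l, l, j)
Inside:  d(g(j * (l * j) * j, j * l))  →  d(g(j * j * j * l, j * l))
Order the arguments:  d(d(l)) * d(g(j * j * j * l, j * l)) * h(l, l, j) * j * j * j * j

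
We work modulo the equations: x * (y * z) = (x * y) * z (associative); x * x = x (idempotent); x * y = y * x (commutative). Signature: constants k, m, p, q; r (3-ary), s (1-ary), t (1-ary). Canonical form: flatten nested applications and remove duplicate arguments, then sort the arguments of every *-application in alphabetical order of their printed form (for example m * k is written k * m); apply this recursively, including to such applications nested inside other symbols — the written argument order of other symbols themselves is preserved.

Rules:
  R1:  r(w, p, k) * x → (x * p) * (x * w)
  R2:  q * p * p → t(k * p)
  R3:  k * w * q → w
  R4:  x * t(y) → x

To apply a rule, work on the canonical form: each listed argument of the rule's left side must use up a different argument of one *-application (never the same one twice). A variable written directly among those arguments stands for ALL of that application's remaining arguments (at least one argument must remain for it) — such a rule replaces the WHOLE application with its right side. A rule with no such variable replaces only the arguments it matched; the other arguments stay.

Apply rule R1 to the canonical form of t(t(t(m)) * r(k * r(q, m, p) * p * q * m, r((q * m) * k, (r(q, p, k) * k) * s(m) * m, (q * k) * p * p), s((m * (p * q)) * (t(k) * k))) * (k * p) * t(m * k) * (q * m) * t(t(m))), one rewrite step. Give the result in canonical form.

Canonical form:  t(k * m * p * q * r(k * m * p * q * r(q, m, p), r(k * m * q, k * m * r(q, p, k) * s(m), k * p * q), s(k * m * p * q * t(k))) * t(k * m) * t(t(m)))
Apply R1:  consuming r(q, p, k);  w := q, x := k * m * s(m)
The extension variable absorbs all remaining arguments, so the whole application is rewritten.
New term:  t(k * m * p * q * r(k * m * p * q * r(q, m, p), r(k * m * q, k * m * p * q * s(m), k * p * q), s(k * m * p * q * t(k))) * t(k * m) * t(t(m)))

Answer: t(k * m * p * q * r(k * m * p * q * r(q, m, p), r(k * m * q, k * m * p * q * s(m), k * p * q), s(k * m * p * q * t(k))) * t(k * m) * t(t(m)))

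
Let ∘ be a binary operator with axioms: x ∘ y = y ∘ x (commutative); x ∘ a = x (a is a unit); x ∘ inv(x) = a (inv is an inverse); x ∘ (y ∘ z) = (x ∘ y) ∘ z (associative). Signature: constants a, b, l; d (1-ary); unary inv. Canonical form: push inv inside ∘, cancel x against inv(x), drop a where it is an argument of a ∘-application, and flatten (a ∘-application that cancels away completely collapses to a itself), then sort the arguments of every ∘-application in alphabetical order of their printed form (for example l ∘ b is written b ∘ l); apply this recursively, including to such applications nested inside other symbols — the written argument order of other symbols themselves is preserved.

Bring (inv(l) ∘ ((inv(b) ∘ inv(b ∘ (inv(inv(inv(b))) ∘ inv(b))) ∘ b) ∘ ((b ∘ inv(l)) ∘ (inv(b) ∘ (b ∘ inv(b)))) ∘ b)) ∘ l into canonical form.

Answer: b ∘ b ∘ inv(l)

Derivation:
Push inv inside:  distribute inv over ∘ and collapse double inv
Collect terms:  inv(l) ∘ b ∘ b
Sort:  b ∘ b ∘ inv(l)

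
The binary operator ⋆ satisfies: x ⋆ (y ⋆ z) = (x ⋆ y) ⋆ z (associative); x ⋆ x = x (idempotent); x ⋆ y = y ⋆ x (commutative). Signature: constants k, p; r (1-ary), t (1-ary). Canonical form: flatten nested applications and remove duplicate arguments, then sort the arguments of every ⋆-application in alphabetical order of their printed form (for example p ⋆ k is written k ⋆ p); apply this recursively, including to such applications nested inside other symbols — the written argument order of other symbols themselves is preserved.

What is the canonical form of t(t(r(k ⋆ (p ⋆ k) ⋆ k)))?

Answer: t(t(r(k ⋆ p)))

Derivation:
Descend into:  k ⋆ (p ⋆ k) ⋆ k
Merge nested applications:  k ⋆ p ⋆ k ⋆ k
Idempotence:  drop duplicate k, k
Sort arguments:  k ⋆ p
Rebuild:  t(t(r(k ⋆ p)))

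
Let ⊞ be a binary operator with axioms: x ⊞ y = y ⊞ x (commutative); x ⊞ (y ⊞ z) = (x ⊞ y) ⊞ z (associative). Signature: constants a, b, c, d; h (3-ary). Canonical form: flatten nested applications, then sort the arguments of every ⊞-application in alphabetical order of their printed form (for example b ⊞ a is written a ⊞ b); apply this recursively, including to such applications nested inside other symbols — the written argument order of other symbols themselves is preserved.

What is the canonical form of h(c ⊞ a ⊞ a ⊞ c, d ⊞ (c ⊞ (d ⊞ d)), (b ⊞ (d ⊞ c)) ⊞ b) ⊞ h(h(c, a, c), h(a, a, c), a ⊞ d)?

Inside:  h(c ⊞ a ⊞ a ⊞ c, d ⊞ (c ⊞ (d ⊞ d)), (b ⊞ (d ⊞ c)) ⊞ b)  →  h(a ⊞ a ⊞ c ⊞ c, c ⊞ d ⊞ d ⊞ d, b ⊞ b ⊞ c ⊞ d)
Sort:  h(a ⊞ a ⊞ c ⊞ c, c ⊞ d ⊞ d ⊞ d, b ⊞ b ⊞ c ⊞ d) ⊞ h(h(c, a, c), h(a, a, c), a ⊞ d)

Answer: h(a ⊞ a ⊞ c ⊞ c, c ⊞ d ⊞ d ⊞ d, b ⊞ b ⊞ c ⊞ d) ⊞ h(h(c, a, c), h(a, a, c), a ⊞ d)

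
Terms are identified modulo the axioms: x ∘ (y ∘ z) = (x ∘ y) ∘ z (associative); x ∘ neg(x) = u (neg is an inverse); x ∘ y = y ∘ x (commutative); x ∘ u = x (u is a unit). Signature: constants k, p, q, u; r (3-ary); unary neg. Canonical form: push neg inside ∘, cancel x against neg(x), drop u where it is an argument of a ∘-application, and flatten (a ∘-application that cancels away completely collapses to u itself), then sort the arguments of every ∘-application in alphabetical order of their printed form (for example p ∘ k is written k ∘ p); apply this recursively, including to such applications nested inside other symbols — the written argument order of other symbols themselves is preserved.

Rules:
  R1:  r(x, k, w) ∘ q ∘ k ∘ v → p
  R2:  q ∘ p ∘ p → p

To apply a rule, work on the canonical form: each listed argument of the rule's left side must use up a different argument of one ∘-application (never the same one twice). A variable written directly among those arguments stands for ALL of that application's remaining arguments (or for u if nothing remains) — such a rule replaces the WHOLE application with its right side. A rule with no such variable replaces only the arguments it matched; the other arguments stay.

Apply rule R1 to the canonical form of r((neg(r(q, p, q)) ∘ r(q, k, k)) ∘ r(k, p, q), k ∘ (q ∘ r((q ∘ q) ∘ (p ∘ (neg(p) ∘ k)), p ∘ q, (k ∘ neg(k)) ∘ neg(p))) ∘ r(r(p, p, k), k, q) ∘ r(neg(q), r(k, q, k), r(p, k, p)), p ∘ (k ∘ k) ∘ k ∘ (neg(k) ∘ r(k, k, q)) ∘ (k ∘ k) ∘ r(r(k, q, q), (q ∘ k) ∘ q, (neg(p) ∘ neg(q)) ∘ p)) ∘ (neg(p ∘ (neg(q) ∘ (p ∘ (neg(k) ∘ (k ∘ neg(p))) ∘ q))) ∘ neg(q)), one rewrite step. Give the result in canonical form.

Canonical form:  neg(p) ∘ neg(q) ∘ r(neg(r(q, p, q)) ∘ r(k, p, q) ∘ r(q, k, k), k ∘ q ∘ r(k ∘ q ∘ q, p ∘ q, neg(p)) ∘ r(neg(q), r(k, q, k), r(p, k, p)) ∘ r(r(p, p, k), k, q), k ∘ k ∘ k ∘ k ∘ p ∘ r(k, k, q) ∘ r(r(k, q, q), k ∘ q ∘ q, neg(q)))
Apply R1:  consuming k, q, r(r(p, p, k), k, q);  v := r(k ∘ q ∘ q, p ∘ q, neg(p)) ∘ r(neg(q), r(k, q, k), r(p, k, p)), w := q, x := r(p, p, k)
Every leftover argument binds to the variable; the entire application is replaced.
Giving:  neg(p) ∘ neg(q) ∘ r(neg(r(q, p, q)) ∘ r(k, p, q) ∘ r(q, k, k), p, k ∘ k ∘ k ∘ k ∘ p ∘ r(k, k, q) ∘ r(r(k, q, q), k ∘ q ∘ q, neg(q)))

Answer: neg(p) ∘ neg(q) ∘ r(neg(r(q, p, q)) ∘ r(k, p, q) ∘ r(q, k, k), p, k ∘ k ∘ k ∘ k ∘ p ∘ r(k, k, q) ∘ r(r(k, q, q), k ∘ q ∘ q, neg(q)))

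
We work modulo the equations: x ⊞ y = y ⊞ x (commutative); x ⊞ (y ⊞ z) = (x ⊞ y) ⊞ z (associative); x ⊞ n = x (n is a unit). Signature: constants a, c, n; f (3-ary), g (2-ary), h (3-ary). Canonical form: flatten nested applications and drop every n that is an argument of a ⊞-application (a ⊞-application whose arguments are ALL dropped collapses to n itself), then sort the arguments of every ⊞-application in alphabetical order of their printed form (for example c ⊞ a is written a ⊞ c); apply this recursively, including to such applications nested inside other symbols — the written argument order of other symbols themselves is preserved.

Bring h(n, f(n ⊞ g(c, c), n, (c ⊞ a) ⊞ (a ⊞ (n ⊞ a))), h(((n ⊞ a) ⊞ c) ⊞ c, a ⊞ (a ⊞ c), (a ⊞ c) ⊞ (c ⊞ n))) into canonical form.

Answer: h(n, f(g(c, c), n, a ⊞ a ⊞ a ⊞ c), h(a ⊞ c ⊞ c, a ⊞ a ⊞ c, a ⊞ c ⊞ c))

Derivation:
Descend into:  (c ⊞ a) ⊞ (a ⊞ (n ⊞ a))
Merge nested applications:  c ⊞ a ⊞ a ⊞ n ⊞ a
Unit:  drop n
Order the arguments:  a ⊞ a ⊞ a ⊞ c
Put back:  h(n, f(g(c, c), n, a ⊞ a ⊞ a ⊞ c), h(a ⊞ c ⊞ c, a ⊞ a ⊞ c, a ⊞ c ⊞ c))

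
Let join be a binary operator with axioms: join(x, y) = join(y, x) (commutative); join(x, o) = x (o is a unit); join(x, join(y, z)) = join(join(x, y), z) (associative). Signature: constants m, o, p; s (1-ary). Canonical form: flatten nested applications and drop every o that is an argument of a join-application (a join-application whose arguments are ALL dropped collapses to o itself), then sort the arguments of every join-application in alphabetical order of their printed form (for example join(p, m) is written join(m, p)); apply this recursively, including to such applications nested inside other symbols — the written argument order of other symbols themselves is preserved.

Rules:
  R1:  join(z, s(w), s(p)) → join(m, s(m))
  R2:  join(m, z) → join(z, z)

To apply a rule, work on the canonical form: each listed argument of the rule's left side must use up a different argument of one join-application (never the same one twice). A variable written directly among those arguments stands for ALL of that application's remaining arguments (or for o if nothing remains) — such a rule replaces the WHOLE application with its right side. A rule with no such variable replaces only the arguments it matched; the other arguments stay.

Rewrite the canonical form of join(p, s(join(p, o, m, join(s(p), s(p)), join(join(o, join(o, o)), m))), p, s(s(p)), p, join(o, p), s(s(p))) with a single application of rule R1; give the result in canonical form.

Canonical form:  join(p, p, p, p, s(join(m, m, p, s(p), s(p))), s(s(p)), s(s(p)))
Apply R1:  consuming s(p), s(p);  w := p, z := join(m, m, p)
The extension variable absorbs all remaining arguments, so the whole application is rewritten.
Giving:  join(p, p, p, p, s(join(m, s(m))), s(s(p)), s(s(p)))

Answer: join(p, p, p, p, s(join(m, s(m))), s(s(p)), s(s(p)))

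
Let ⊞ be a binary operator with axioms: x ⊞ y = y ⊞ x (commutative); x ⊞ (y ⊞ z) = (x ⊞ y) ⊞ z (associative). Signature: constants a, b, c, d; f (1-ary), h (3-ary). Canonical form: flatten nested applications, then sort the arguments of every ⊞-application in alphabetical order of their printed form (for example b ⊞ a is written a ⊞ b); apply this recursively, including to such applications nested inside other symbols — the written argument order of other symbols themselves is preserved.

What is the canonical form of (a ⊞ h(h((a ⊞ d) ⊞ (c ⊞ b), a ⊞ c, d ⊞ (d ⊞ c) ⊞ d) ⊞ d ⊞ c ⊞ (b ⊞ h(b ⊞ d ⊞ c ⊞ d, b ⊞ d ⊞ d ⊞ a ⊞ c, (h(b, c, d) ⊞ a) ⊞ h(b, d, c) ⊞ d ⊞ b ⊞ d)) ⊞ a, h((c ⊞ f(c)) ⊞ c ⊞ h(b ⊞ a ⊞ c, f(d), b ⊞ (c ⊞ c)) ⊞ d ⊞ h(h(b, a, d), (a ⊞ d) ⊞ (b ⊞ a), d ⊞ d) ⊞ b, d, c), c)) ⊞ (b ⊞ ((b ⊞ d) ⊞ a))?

Answer: a ⊞ a ⊞ b ⊞ b ⊞ d ⊞ h(a ⊞ b ⊞ c ⊞ d ⊞ h(a ⊞ b ⊞ c ⊞ d, a ⊞ c, c ⊞ d ⊞ d ⊞ d) ⊞ h(b ⊞ c ⊞ d ⊞ d, a ⊞ b ⊞ c ⊞ d ⊞ d, a ⊞ b ⊞ d ⊞ d ⊞ h(b, c, d) ⊞ h(b, d, c)), h(b ⊞ c ⊞ c ⊞ d ⊞ f(c) ⊞ h(a ⊞ b ⊞ c, f(d), b ⊞ c ⊞ c) ⊞ h(h(b, a, d), a ⊞ a ⊞ b ⊞ d, d ⊞ d), d, c), c)

Derivation:
Flatten:  a ⊞ h(h((a ⊞ d) ⊞ (c ⊞ b), a ⊞ c, d ⊞ (d ⊞ c) ⊞ d) ⊞ d ⊞ c ⊞ (b ⊞ h(b ⊞ d ⊞ c ⊞ d, b ⊞ d ⊞ d ⊞ a ⊞ c, (h(b, c, d) ⊞ a) ⊞ h(b, d, c) ⊞ d ⊞ b ⊞ d)) ⊞ a, h((c ⊞ f(c)) ⊞ c ⊞ h(b ⊞ a ⊞ c, f(d), b ⊞ (c ⊞ c)) ⊞ d ⊞ h(h(b, a, d), (a ⊞ d) ⊞ (b ⊞ a), d ⊞ d) ⊞ b, d, c), c) ⊞ b ⊞ b ⊞ d ⊞ a
Simplify inside:  h(h((a ⊞ d) ⊞ (c ⊞ b), a ⊞ c, d ⊞ (d ⊞ c) ⊞ d) ⊞ d ⊞ c ⊞ (b ⊞ h(b ⊞ d ⊞ c ⊞ d, b ⊞ d ⊞ d ⊞ a ⊞ c, (h(b, c, d) ⊞ a) ⊞ h(b, d, c) ⊞ d ⊞ b ⊞ d)) ⊞ a, h((c ⊞ f(c)) ⊞ c ⊞ h(b ⊞ a ⊞ c, f(d), b ⊞ (c ⊞ c)) ⊞ d ⊞ h(h(b, a, d), (a ⊞ d) ⊞ (b ⊞ a), d ⊞ d) ⊞ b, d, c), c)  →  h(a ⊞ b ⊞ c ⊞ d ⊞ h(a ⊞ b ⊞ c ⊞ d, a ⊞ c, c ⊞ d ⊞ d ⊞ d) ⊞ h(b ⊞ c ⊞ d ⊞ d, a ⊞ b ⊞ c ⊞ d ⊞ d, a ⊞ b ⊞ d ⊞ d ⊞ h(b, c, d) ⊞ h(b, d, c)), h(b ⊞ c ⊞ c ⊞ d ⊞ f(c) ⊞ h(a ⊞ b ⊞ c, f(d), b ⊞ c ⊞ c) ⊞ h(h(b, a, d), a ⊞ a ⊞ b ⊞ d, d ⊞ d), d, c), c)
Sort:  a ⊞ a ⊞ b ⊞ b ⊞ d ⊞ h(a ⊞ b ⊞ c ⊞ d ⊞ h(a ⊞ b ⊞ c ⊞ d, a ⊞ c, c ⊞ d ⊞ d ⊞ d) ⊞ h(b ⊞ c ⊞ d ⊞ d, a ⊞ b ⊞ c ⊞ d ⊞ d, a ⊞ b ⊞ d ⊞ d ⊞ h(b, c, d) ⊞ h(b, d, c)), h(b ⊞ c ⊞ c ⊞ d ⊞ f(c) ⊞ h(a ⊞ b ⊞ c, f(d), b ⊞ c ⊞ c) ⊞ h(h(b, a, d), a ⊞ a ⊞ b ⊞ d, d ⊞ d), d, c), c)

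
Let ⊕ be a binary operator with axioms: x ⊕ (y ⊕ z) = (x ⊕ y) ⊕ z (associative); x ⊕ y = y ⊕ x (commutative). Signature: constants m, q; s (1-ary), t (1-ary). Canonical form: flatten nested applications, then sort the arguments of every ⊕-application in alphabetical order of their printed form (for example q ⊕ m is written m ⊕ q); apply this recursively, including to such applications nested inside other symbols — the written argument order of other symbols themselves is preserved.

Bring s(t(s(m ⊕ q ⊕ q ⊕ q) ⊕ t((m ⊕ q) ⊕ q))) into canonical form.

Answer: s(t(s(m ⊕ q ⊕ q ⊕ q) ⊕ t(m ⊕ q ⊕ q)))

Derivation:
Descend into:  s(m ⊕ q ⊕ q ⊕ q) ⊕ t((m ⊕ q) ⊕ q)
Canonicalize subterm:  t((m ⊕ q) ⊕ q)  →  t(m ⊕ q ⊕ q)
Sort:  s(m ⊕ q ⊕ q ⊕ q) ⊕ t(m ⊕ q ⊕ q)
Put back:  s(t(s(m ⊕ q ⊕ q ⊕ q) ⊕ t(m ⊕ q ⊕ q)))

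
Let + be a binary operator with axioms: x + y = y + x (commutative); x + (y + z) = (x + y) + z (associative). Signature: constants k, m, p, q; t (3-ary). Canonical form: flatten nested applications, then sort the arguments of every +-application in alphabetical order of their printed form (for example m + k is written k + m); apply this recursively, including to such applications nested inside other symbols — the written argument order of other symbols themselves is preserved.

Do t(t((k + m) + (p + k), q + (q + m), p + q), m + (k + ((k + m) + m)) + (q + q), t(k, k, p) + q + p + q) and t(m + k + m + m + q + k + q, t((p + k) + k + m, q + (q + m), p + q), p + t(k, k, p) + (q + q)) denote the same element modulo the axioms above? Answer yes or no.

Answer: no — t(t(k + k + m + p, m + q + q, p + q), k + k + m + m + m + q + q, p + q + q + t(k, k, p)) vs t(k + k + m + m + m + q + q, t(k + k + m + p, m + q + q, p + q), p + q + q + t(k, k, p))

Derivation:
Left:  t(t((k + m) + (p + k), q + (q + m), p + q), m + (k + ((k + m) + m)) + (q + q), t(k, k, p) + q + p + q)
  Focus inside:  m + (k + ((k + m) + m)) + (q + q)
  Flatten:  m + k + k + m + m + q + q
  Order the arguments:  k + k + m + m + m + q + q
  Put back:  t(t(k + k + m + p, m + q + q, p + q), k + k + m + m + m + q + q, p + q + q + t(k, k, p))
Right:  t(m + k + m + m + q + k + q, t((p + k) + k + m, q + (q + m), p + q), p + t(k, k, p) + (q + q))
  Focus inside:  p + t(k, k, p) + (q + q)
  Flatten:  p + t(k, k, p) + q + q
  Sort arguments:  p + q + q + t(k, k, p)
  Reassemble:  t(k + k + m + m + m + q + q, t(k + k + m + p, m + q + q, p + q), p + q + q + t(k, k, p))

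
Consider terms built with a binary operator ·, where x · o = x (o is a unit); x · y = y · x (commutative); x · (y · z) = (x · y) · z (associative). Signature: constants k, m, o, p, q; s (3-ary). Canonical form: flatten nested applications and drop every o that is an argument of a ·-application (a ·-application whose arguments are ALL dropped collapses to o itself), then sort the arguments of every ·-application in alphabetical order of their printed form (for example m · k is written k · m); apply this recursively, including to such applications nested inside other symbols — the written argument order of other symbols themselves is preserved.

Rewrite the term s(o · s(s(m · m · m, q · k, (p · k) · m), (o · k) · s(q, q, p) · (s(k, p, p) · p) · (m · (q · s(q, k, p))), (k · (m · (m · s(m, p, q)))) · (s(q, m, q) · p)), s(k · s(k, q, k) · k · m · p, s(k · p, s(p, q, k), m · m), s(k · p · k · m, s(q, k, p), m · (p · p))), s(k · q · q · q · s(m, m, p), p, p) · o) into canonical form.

Answer: s(s(s(m · m · m, k · q, k · m · p), k · m · p · q · s(k, p, p) · s(q, k, p) · s(q, q, p), k · m · m · p · s(m, p, q) · s(q, m, q)), s(k · k · m · p · s(k, q, k), s(k · p, s(p, q, k), m · m), s(k · k · m · p, s(q, k, p), m · p · p)), s(k · q · q · q · s(m, m, p), p, p))

Derivation:
Work inside:  o · s(s(m · m · m, q · k, (p · k) · m), (o · k) · s(q, q, p) · (s(k, p, p) · p) · (m · (q · s(q, k, p))), (k · (m · (m · s(m, p, q)))) · (s(q, m, q) · p))
Simplify inside:  s(s(m · m · m, q · k, (p · k) · m), (o · k) · s(q, q, p) · (s(k, p, p) · p) · (m · (q · s(q, k, p))), (k · (m · (m · s(m, p, q)))) · (s(q, m, q) · p))  →  s(s(m · m · m, k · q, k · m · p), k · m · p · q · s(k, p, p) · s(q, k, p) · s(q, q, p), k · m · m · p · s(m, p, q) · s(q, m, q))
Drop the unit:  drop o
Order the arguments:  s(s(m · m · m, k · q, k · m · p), k · m · p · q · s(k, p, p) · s(q, k, p) · s(q, q, p), k · m · m · p · s(m, p, q) · s(q, m, q))
Rebuild:  s(s(s(m · m · m, k · q, k · m · p), k · m · p · q · s(k, p, p) · s(q, k, p) · s(q, q, p), k · m · m · p · s(m, p, q) · s(q, m, q)), s(k · k · m · p · s(k, q, k), s(k · p, s(p, q, k), m · m), s(k · k · m · p, s(q, k, p), m · p · p)), s(k · q · q · q · s(m, m, p), p, p))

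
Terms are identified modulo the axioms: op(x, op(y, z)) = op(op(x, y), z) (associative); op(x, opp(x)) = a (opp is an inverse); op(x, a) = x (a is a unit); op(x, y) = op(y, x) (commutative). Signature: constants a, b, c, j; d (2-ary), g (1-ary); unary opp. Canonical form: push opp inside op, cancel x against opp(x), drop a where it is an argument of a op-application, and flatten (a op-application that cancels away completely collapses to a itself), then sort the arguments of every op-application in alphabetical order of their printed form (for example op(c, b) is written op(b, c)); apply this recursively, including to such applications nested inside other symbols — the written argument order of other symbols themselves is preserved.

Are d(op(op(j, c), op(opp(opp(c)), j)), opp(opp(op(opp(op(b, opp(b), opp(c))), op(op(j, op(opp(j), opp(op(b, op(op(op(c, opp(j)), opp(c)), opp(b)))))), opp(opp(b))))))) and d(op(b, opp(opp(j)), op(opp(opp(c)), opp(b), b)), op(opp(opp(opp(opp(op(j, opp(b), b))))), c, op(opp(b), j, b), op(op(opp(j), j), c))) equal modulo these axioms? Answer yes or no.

Answer: no — d(op(c, c, j, j), op(b, c, j)) vs d(op(b, c, j), op(c, c, j, j))

Derivation:
Left:  d(op(op(j, c), op(opp(opp(c)), j)), opp(opp(op(opp(op(b, opp(b), opp(c))), op(op(j, op(opp(j), opp(op(b, op(op(op(c, opp(j)), opp(c)), opp(b)))))), opp(opp(b)))))))
  Work inside:  op(opp(op(b, opp(b), opp(c))), op(op(j, op(opp(j), opp(op(b, op(op(op(c, opp(j)), opp(c)), opp(b)))))), opp(opp(b))))
  Push opp inside:  distribute opp over op and collapse double opp
  Collect:  op(b, c, j)
  Rebuild:  d(op(c, c, j, j), op(b, c, j))
Right:  d(op(b, opp(opp(j)), op(opp(opp(c)), opp(b), b)), op(opp(opp(opp(opp(op(j, opp(b), b))))), c, op(opp(b), j, b), op(op(opp(j), j), c)))
  Work inside:  op(opp(opp(opp(opp(op(j, opp(b), b))))), c, op(opp(b), j, b), op(op(opp(j), j), c))
  Push opp inside:  distribute opp over op and collapse double opp
  Inverses cancel:  b cancels
  Collect terms:  op(j, j, c, c)
  Order the arguments:  op(c, c, j, j)
  Reassemble:  d(op(b, c, j), op(c, c, j, j))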